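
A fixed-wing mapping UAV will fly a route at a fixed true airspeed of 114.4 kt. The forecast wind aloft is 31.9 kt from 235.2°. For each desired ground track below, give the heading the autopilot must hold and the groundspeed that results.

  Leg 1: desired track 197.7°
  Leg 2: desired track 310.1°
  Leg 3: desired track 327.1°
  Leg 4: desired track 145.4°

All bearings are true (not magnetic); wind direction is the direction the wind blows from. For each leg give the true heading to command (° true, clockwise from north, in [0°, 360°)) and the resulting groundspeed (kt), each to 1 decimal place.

Leg 1: desired track 197.7°; wind correction +9.8° → command heading 207.5°, groundspeed 87.4 kt
Leg 2: desired track 310.1°; wind correction -15.6° → command heading 294.5°, groundspeed 101.9 kt
Leg 3: desired track 327.1°; wind correction -16.2° → command heading 310.9°, groundspeed 110.9 kt
Leg 4: desired track 145.4°; wind correction +16.2° → command heading 161.6°, groundspeed 109.8 kt

Leg 1: heading=207.5°, groundspeed=87.4 kt
Leg 2: heading=294.5°, groundspeed=101.9 kt
Leg 3: heading=310.9°, groundspeed=110.9 kt
Leg 4: heading=161.6°, groundspeed=109.8 kt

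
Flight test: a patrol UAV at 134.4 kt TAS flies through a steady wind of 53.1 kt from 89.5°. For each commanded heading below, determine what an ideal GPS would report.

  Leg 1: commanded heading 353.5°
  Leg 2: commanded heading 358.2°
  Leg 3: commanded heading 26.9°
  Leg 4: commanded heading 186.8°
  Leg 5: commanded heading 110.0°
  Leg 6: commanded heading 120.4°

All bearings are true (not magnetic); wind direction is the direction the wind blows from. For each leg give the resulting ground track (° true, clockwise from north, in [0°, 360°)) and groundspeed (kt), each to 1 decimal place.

Leg 1: track=332.8°, groundspeed=149.6 kt
Leg 2: track=336.8°, groundspeed=145.6 kt
Leg 3: track=3.7°, groundspeed=119.6 kt
Leg 4: track=207.3°, groundspeed=150.7 kt
Leg 5: track=122.4°, groundspeed=86.7 kt
Leg 6: track=137.5°, groundspeed=92.9 kt

Leg 1: heading 353.5°; drift -20.7° → track 332.8°, groundspeed 149.6 kt
Leg 2: heading 358.2°; drift -21.4° → track 336.8°, groundspeed 145.6 kt
Leg 3: heading 26.9°; drift -23.2° → track 3.7°, groundspeed 119.6 kt
Leg 4: heading 186.8°; drift +20.5° → track 207.3°, groundspeed 150.7 kt
Leg 5: heading 110.0°; drift +12.4° → track 122.4°, groundspeed 86.7 kt
Leg 6: heading 120.4°; drift +17.1° → track 137.5°, groundspeed 92.9 kt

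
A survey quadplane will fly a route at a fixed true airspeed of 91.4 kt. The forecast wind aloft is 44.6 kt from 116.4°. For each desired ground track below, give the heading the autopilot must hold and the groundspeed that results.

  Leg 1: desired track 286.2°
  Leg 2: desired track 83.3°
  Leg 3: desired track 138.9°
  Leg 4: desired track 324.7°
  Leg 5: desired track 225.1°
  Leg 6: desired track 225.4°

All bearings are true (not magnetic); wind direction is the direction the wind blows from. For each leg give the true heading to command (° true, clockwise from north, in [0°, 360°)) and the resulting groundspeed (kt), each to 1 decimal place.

Leg 1: heading=281.2°, groundspeed=135.0 kt
Leg 2: heading=98.8°, groundspeed=50.7 kt
Leg 3: heading=128.1°, groundspeed=48.6 kt
Leg 4: heading=338.1°, groundspeed=128.2 kt
Leg 5: heading=197.6°, groundspeed=95.4 kt
Leg 6: heading=197.9°, groundspeed=95.6 kt

Leg 1: desired track 286.2°; wind correction -5.0° → command heading 281.2°, groundspeed 135.0 kt
Leg 2: desired track 83.3°; wind correction +15.5° → command heading 98.8°, groundspeed 50.7 kt
Leg 3: desired track 138.9°; wind correction -10.8° → command heading 128.1°, groundspeed 48.6 kt
Leg 4: desired track 324.7°; wind correction +13.4° → command heading 338.1°, groundspeed 128.2 kt
Leg 5: desired track 225.1°; wind correction -27.5° → command heading 197.6°, groundspeed 95.4 kt
Leg 6: desired track 225.4°; wind correction -27.5° → command heading 197.9°, groundspeed 95.6 kt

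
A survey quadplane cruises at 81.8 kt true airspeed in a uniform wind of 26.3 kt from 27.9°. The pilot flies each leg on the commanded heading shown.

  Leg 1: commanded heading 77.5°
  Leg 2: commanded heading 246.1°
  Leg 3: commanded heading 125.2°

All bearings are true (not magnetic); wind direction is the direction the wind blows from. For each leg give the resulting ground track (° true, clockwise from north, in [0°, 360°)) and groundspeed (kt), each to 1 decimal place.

Leg 1: heading 77.5°; drift +17.2° → track 94.7°, groundspeed 67.8 kt
Leg 2: heading 246.1°; drift -9.0° → track 237.1°, groundspeed 103.8 kt
Leg 3: heading 125.2°; drift +17.0° → track 142.2°, groundspeed 89.0 kt

Leg 1: track=94.7°, groundspeed=67.8 kt
Leg 2: track=237.1°, groundspeed=103.8 kt
Leg 3: track=142.2°, groundspeed=89.0 kt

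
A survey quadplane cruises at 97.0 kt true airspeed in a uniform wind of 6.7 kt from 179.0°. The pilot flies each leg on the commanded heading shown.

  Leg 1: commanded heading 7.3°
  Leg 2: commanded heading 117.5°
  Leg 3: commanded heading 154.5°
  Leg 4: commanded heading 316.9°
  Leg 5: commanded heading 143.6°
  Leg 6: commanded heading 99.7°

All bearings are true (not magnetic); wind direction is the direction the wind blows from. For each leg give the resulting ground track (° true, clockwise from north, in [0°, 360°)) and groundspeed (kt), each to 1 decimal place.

Leg 1: track=6.8°, groundspeed=103.6 kt
Leg 2: track=113.9°, groundspeed=94.0 kt
Leg 3: track=152.7°, groundspeed=90.9 kt
Leg 4: track=319.4°, groundspeed=102.1 kt
Leg 5: track=141.2°, groundspeed=91.6 kt
Leg 6: track=95.8°, groundspeed=96.0 kt

Leg 1: heading 7.3°; drift -0.5° → track 6.8°, groundspeed 103.6 kt
Leg 2: heading 117.5°; drift -3.6° → track 113.9°, groundspeed 94.0 kt
Leg 3: heading 154.5°; drift -1.8° → track 152.7°, groundspeed 90.9 kt
Leg 4: heading 316.9°; drift +2.5° → track 319.4°, groundspeed 102.1 kt
Leg 5: heading 143.6°; drift -2.4° → track 141.2°, groundspeed 91.6 kt
Leg 6: heading 99.7°; drift -3.9° → track 95.8°, groundspeed 96.0 kt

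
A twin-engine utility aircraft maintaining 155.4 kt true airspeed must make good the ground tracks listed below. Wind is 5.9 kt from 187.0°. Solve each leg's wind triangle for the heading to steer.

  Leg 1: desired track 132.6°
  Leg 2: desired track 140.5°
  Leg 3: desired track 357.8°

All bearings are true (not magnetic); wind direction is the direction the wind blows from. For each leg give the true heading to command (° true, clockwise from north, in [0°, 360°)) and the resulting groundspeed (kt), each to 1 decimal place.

Leg 1: heading=134.4°, groundspeed=151.9 kt
Leg 2: heading=142.1°, groundspeed=151.3 kt
Leg 3: heading=357.5°, groundspeed=161.2 kt

Leg 1: desired track 132.6°; wind correction +1.8° → command heading 134.4°, groundspeed 151.9 kt
Leg 2: desired track 140.5°; wind correction +1.6° → command heading 142.1°, groundspeed 151.3 kt
Leg 3: desired track 357.8°; wind correction -0.3° → command heading 357.5°, groundspeed 161.2 kt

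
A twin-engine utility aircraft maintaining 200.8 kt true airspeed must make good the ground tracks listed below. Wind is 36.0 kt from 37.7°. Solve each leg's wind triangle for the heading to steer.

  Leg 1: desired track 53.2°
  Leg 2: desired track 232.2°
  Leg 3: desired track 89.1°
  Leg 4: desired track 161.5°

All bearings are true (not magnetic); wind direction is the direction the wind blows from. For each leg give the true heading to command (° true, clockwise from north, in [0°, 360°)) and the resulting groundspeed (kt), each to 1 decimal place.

Leg 1: desired track 53.2°; wind correction -2.7° → command heading 50.5°, groundspeed 165.9 kt
Leg 2: desired track 232.2°; wind correction +2.6° → command heading 234.8°, groundspeed 235.5 kt
Leg 3: desired track 89.1°; wind correction -8.1° → command heading 81.0°, groundspeed 176.4 kt
Leg 4: desired track 161.5°; wind correction -8.6° → command heading 152.9°, groundspeed 218.6 kt

Leg 1: heading=50.5°, groundspeed=165.9 kt
Leg 2: heading=234.8°, groundspeed=235.5 kt
Leg 3: heading=81.0°, groundspeed=176.4 kt
Leg 4: heading=152.9°, groundspeed=218.6 kt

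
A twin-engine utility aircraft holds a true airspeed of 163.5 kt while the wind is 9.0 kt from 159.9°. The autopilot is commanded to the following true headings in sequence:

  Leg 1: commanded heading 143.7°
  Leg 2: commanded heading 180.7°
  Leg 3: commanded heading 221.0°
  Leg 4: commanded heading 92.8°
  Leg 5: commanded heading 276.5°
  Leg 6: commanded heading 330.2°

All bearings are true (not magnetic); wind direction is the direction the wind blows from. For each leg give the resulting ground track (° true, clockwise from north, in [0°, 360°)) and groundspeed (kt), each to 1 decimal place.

Leg 1: heading 143.7°; drift -0.9° → track 142.8°, groundspeed 154.9 kt
Leg 2: heading 180.7°; drift +1.2° → track 181.9°, groundspeed 155.1 kt
Leg 3: heading 221.0°; drift +2.8° → track 223.8°, groundspeed 159.3 kt
Leg 4: heading 92.8°; drift -3.0° → track 89.8°, groundspeed 160.2 kt
Leg 5: heading 276.5°; drift +2.8° → track 279.3°, groundspeed 167.7 kt
Leg 6: heading 330.2°; drift +0.5° → track 330.7°, groundspeed 172.4 kt

Leg 1: track=142.8°, groundspeed=154.9 kt
Leg 2: track=181.9°, groundspeed=155.1 kt
Leg 3: track=223.8°, groundspeed=159.3 kt
Leg 4: track=89.8°, groundspeed=160.2 kt
Leg 5: track=279.3°, groundspeed=167.7 kt
Leg 6: track=330.7°, groundspeed=172.4 kt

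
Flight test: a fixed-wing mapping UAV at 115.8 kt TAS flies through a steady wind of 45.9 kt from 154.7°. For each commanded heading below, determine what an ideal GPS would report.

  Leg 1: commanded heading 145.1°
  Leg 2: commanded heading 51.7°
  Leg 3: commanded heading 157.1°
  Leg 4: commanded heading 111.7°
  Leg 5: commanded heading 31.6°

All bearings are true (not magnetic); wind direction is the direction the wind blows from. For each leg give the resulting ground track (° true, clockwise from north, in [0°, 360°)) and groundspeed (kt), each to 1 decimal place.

Leg 1: heading 145.1°; drift -6.2° → track 138.9°, groundspeed 71.0 kt
Leg 2: heading 51.7°; drift -19.5° → track 32.2°, groundspeed 133.8 kt
Leg 3: heading 157.1°; drift +1.6° → track 158.7°, groundspeed 70.0 kt
Leg 4: heading 111.7°; drift -20.8° → track 90.9°, groundspeed 88.0 kt
Leg 5: heading 31.6°; drift -15.3° → track 16.3°, groundspeed 146.0 kt

Leg 1: track=138.9°, groundspeed=71.0 kt
Leg 2: track=32.2°, groundspeed=133.8 kt
Leg 3: track=158.7°, groundspeed=70.0 kt
Leg 4: track=90.9°, groundspeed=88.0 kt
Leg 5: track=16.3°, groundspeed=146.0 kt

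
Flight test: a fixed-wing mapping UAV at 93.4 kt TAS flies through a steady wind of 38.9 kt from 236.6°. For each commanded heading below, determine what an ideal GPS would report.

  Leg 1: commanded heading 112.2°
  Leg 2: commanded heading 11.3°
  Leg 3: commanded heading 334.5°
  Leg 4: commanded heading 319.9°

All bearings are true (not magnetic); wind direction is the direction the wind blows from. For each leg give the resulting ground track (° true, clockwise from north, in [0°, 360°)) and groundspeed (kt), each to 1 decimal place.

Leg 1: track=96.7°, groundspeed=119.8 kt
Leg 2: track=24.2°, groundspeed=123.9 kt
Leg 3: track=355.8°, groundspeed=106.0 kt
Leg 4: track=343.4°, groundspeed=96.9 kt

Leg 1: heading 112.2°; drift -15.5° → track 96.7°, groundspeed 119.8 kt
Leg 2: heading 11.3°; drift +12.9° → track 24.2°, groundspeed 123.9 kt
Leg 3: heading 334.5°; drift +21.3° → track 355.8°, groundspeed 106.0 kt
Leg 4: heading 319.9°; drift +23.5° → track 343.4°, groundspeed 96.9 kt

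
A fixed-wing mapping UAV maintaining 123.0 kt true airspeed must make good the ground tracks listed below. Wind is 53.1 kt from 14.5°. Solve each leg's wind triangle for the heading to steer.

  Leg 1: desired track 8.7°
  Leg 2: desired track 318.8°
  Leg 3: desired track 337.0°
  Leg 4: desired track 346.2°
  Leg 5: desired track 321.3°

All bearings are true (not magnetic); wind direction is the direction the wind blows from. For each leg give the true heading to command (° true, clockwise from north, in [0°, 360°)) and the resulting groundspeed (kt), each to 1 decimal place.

Leg 1: desired track 8.7°; wind correction +2.5° → command heading 11.2°, groundspeed 70.1 kt
Leg 2: desired track 318.8°; wind correction +20.9° → command heading 339.7°, groundspeed 85.0 kt
Leg 3: desired track 337.0°; wind correction +15.2° → command heading 352.2°, groundspeed 76.5 kt
Leg 4: desired track 346.2°; wind correction +11.8° → command heading 358.0°, groundspeed 73.6 kt
Leg 5: desired track 321.3°; wind correction +20.2° → command heading 341.5°, groundspeed 83.6 kt

Leg 1: heading=11.2°, groundspeed=70.1 kt
Leg 2: heading=339.7°, groundspeed=85.0 kt
Leg 3: heading=352.2°, groundspeed=76.5 kt
Leg 4: heading=358.0°, groundspeed=73.6 kt
Leg 5: heading=341.5°, groundspeed=83.6 kt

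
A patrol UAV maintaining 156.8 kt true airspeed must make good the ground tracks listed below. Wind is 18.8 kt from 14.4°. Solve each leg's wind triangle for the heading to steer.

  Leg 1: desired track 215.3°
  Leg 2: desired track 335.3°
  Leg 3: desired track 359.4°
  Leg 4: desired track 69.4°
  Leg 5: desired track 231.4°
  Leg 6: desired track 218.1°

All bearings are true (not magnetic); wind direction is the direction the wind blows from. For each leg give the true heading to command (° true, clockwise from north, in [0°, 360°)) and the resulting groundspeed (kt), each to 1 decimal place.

Leg 1: heading=217.8°, groundspeed=174.2 kt
Leg 2: heading=339.6°, groundspeed=141.8 kt
Leg 3: heading=1.2°, groundspeed=138.6 kt
Leg 4: heading=63.8°, groundspeed=145.3 kt
Leg 5: heading=235.5°, groundspeed=171.4 kt
Leg 6: heading=220.9°, groundspeed=173.8 kt

Leg 1: desired track 215.3°; wind correction +2.5° → command heading 217.8°, groundspeed 174.2 kt
Leg 2: desired track 335.3°; wind correction +4.3° → command heading 339.6°, groundspeed 141.8 kt
Leg 3: desired track 359.4°; wind correction +1.8° → command heading 1.2°, groundspeed 138.6 kt
Leg 4: desired track 69.4°; wind correction -5.6° → command heading 63.8°, groundspeed 145.3 kt
Leg 5: desired track 231.4°; wind correction +4.1° → command heading 235.5°, groundspeed 171.4 kt
Leg 6: desired track 218.1°; wind correction +2.8° → command heading 220.9°, groundspeed 173.8 kt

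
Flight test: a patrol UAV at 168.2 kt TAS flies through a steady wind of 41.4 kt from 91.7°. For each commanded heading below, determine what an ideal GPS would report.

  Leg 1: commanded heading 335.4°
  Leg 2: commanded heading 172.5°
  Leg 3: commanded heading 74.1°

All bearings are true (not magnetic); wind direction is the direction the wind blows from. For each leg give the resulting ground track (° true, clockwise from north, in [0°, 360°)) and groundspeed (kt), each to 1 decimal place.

Leg 1: heading 335.4°; drift -11.3° → track 324.1°, groundspeed 190.2 kt
Leg 2: heading 172.5°; drift +14.2° → track 186.7°, groundspeed 166.7 kt
Leg 3: heading 74.1°; drift -5.6° → track 68.5°, groundspeed 129.3 kt

Leg 1: track=324.1°, groundspeed=190.2 kt
Leg 2: track=186.7°, groundspeed=166.7 kt
Leg 3: track=68.5°, groundspeed=129.3 kt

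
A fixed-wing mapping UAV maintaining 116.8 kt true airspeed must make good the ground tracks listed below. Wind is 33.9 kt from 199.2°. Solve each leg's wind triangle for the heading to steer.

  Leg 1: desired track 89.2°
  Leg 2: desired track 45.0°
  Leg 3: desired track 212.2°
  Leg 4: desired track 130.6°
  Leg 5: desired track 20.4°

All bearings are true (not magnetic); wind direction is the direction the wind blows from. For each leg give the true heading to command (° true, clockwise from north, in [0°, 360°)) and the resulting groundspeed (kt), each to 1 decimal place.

Leg 1: heading=105.0°, groundspeed=124.0 kt
Leg 2: heading=52.3°, groundspeed=146.4 kt
Leg 3: heading=208.5°, groundspeed=83.5 kt
Leg 4: heading=146.3°, groundspeed=100.1 kt
Leg 5: heading=20.7°, groundspeed=150.7 kt

Leg 1: desired track 89.2°; wind correction +15.8° → command heading 105.0°, groundspeed 124.0 kt
Leg 2: desired track 45.0°; wind correction +7.3° → command heading 52.3°, groundspeed 146.4 kt
Leg 3: desired track 212.2°; wind correction -3.7° → command heading 208.5°, groundspeed 83.5 kt
Leg 4: desired track 130.6°; wind correction +15.7° → command heading 146.3°, groundspeed 100.1 kt
Leg 5: desired track 20.4°; wind correction +0.3° → command heading 20.7°, groundspeed 150.7 kt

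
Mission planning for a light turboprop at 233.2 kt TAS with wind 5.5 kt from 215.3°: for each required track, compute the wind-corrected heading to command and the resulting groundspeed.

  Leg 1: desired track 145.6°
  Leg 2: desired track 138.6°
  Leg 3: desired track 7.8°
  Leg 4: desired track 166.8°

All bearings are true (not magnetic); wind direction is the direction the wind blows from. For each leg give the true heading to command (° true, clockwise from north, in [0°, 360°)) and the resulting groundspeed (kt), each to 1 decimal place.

Leg 1: desired track 145.6°; wind correction +1.3° → command heading 146.9°, groundspeed 231.2 kt
Leg 2: desired track 138.6°; wind correction +1.3° → command heading 139.9°, groundspeed 231.9 kt
Leg 3: desired track 7.8°; wind correction -0.6° → command heading 7.2°, groundspeed 238.1 kt
Leg 4: desired track 166.8°; wind correction +1.0° → command heading 167.8°, groundspeed 229.5 kt

Leg 1: heading=146.9°, groundspeed=231.2 kt
Leg 2: heading=139.9°, groundspeed=231.9 kt
Leg 3: heading=7.2°, groundspeed=238.1 kt
Leg 4: heading=167.8°, groundspeed=229.5 kt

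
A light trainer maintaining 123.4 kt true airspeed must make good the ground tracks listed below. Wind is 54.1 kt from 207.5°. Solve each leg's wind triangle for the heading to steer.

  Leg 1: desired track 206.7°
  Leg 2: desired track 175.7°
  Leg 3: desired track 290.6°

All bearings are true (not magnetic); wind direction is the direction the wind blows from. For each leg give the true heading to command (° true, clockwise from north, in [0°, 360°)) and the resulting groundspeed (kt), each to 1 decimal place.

Leg 1: heading=207.1°, groundspeed=69.3 kt
Leg 2: heading=189.1°, groundspeed=74.1 kt
Leg 3: heading=264.8°, groundspeed=104.6 kt

Leg 1: desired track 206.7°; wind correction +0.4° → command heading 207.1°, groundspeed 69.3 kt
Leg 2: desired track 175.7°; wind correction +13.4° → command heading 189.1°, groundspeed 74.1 kt
Leg 3: desired track 290.6°; wind correction -25.8° → command heading 264.8°, groundspeed 104.6 kt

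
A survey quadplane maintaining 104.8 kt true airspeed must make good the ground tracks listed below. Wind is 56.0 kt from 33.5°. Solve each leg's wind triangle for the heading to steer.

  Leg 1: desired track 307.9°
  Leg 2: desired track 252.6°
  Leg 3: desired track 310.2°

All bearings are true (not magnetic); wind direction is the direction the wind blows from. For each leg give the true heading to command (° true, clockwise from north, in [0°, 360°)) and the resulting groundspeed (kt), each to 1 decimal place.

Leg 1: heading=340.1°, groundspeed=84.4 kt
Leg 2: heading=272.3°, groundspeed=142.1 kt
Leg 3: heading=342.3°, groundspeed=82.3 kt

Leg 1: desired track 307.9°; wind correction +32.2° → command heading 340.1°, groundspeed 84.4 kt
Leg 2: desired track 252.6°; wind correction +19.7° → command heading 272.3°, groundspeed 142.1 kt
Leg 3: desired track 310.2°; wind correction +32.1° → command heading 342.3°, groundspeed 82.3 kt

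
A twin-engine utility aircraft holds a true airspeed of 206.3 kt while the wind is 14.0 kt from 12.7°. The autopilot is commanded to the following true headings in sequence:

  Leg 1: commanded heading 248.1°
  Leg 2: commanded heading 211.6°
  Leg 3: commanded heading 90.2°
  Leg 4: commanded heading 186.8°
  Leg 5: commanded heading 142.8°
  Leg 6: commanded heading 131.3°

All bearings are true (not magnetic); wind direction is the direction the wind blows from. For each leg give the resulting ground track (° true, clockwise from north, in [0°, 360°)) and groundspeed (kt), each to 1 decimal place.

Leg 1: track=245.0°, groundspeed=214.6 kt
Leg 2: track=210.4°, groundspeed=219.6 kt
Leg 3: track=94.0°, groundspeed=203.7 kt
Leg 4: track=187.2°, groundspeed=220.2 kt
Leg 5: track=145.6°, groundspeed=215.6 kt
Leg 6: track=134.6°, groundspeed=213.4 kt

Leg 1: heading 248.1°; drift -3.1° → track 245.0°, groundspeed 214.6 kt
Leg 2: heading 211.6°; drift -1.2° → track 210.4°, groundspeed 219.6 kt
Leg 3: heading 90.2°; drift +3.8° → track 94.0°, groundspeed 203.7 kt
Leg 4: heading 186.8°; drift +0.4° → track 187.2°, groundspeed 220.2 kt
Leg 5: heading 142.8°; drift +2.8° → track 145.6°, groundspeed 215.6 kt
Leg 6: heading 131.3°; drift +3.3° → track 134.6°, groundspeed 213.4 kt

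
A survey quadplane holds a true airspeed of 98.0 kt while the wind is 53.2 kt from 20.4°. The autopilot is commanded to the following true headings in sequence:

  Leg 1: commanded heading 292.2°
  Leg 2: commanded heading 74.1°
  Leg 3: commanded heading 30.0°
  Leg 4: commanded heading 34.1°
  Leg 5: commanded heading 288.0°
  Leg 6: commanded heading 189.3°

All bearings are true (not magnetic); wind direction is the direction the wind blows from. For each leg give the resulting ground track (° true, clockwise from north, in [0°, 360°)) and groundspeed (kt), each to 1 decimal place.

Leg 1: heading 292.2°; drift -28.9° → track 263.3°, groundspeed 110.0 kt
Leg 2: heading 74.1°; drift +32.8° → track 106.9°, groundspeed 79.1 kt
Leg 3: heading 30.0°; drift +11.0° → track 41.0°, groundspeed 46.4 kt
Leg 4: heading 34.1°; drift +15.2° → track 49.3°, groundspeed 48.0 kt
Leg 5: heading 288.0°; drift -27.9° → track 260.1°, groundspeed 113.4 kt
Leg 6: heading 189.3°; drift +3.9° → track 193.2°, groundspeed 150.6 kt

Leg 1: track=263.3°, groundspeed=110.0 kt
Leg 2: track=106.9°, groundspeed=79.1 kt
Leg 3: track=41.0°, groundspeed=46.4 kt
Leg 4: track=49.3°, groundspeed=48.0 kt
Leg 5: track=260.1°, groundspeed=113.4 kt
Leg 6: track=193.2°, groundspeed=150.6 kt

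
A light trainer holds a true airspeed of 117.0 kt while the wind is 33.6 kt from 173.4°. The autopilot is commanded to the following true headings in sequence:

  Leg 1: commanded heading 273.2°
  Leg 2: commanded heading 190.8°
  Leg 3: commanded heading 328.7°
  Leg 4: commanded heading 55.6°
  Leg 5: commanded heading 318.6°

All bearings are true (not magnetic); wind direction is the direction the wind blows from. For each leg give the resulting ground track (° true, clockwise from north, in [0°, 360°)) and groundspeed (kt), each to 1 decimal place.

Leg 1: heading 273.2°; drift +15.1° → track 288.3°, groundspeed 127.1 kt
Leg 2: heading 190.8°; drift +6.7° → track 197.5°, groundspeed 85.5 kt
Leg 3: heading 328.7°; drift +5.4° → track 334.1°, groundspeed 148.2 kt
Leg 4: heading 55.6°; drift -12.6° → track 43.0°, groundspeed 136.0 kt
Leg 5: heading 318.6°; drift +7.6° → track 326.2°, groundspeed 145.9 kt

Leg 1: track=288.3°, groundspeed=127.1 kt
Leg 2: track=197.5°, groundspeed=85.5 kt
Leg 3: track=334.1°, groundspeed=148.2 kt
Leg 4: track=43.0°, groundspeed=136.0 kt
Leg 5: track=326.2°, groundspeed=145.9 kt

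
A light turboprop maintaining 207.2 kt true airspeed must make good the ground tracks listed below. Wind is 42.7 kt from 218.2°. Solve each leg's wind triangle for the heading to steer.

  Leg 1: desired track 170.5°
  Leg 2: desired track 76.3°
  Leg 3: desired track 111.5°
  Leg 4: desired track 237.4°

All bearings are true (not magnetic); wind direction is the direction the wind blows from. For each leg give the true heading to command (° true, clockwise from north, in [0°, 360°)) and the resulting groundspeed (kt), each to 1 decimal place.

Leg 1: heading=179.3°, groundspeed=176.0 kt
Leg 2: heading=83.6°, groundspeed=239.1 kt
Leg 3: heading=122.9°, groundspeed=215.4 kt
Leg 4: heading=233.5°, groundspeed=166.4 kt

Leg 1: desired track 170.5°; wind correction +8.8° → command heading 179.3°, groundspeed 176.0 kt
Leg 2: desired track 76.3°; wind correction +7.3° → command heading 83.6°, groundspeed 239.1 kt
Leg 3: desired track 111.5°; wind correction +11.4° → command heading 122.9°, groundspeed 215.4 kt
Leg 4: desired track 237.4°; wind correction -3.9° → command heading 233.5°, groundspeed 166.4 kt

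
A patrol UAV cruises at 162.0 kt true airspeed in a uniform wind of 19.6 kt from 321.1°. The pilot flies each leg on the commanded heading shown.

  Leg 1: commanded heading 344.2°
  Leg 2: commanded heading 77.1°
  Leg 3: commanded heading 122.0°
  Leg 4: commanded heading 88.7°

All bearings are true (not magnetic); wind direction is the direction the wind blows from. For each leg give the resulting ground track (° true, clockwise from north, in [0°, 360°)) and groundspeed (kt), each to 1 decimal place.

Leg 1: track=347.3°, groundspeed=144.2 kt
Leg 2: track=83.0°, groundspeed=171.5 kt
Leg 3: track=124.0°, groundspeed=180.6 kt
Leg 4: track=93.8°, groundspeed=174.7 kt

Leg 1: heading 344.2°; drift +3.1° → track 347.3°, groundspeed 144.2 kt
Leg 2: heading 77.1°; drift +5.9° → track 83.0°, groundspeed 171.5 kt
Leg 3: heading 122.0°; drift +2.0° → track 124.0°, groundspeed 180.6 kt
Leg 4: heading 88.7°; drift +5.1° → track 93.8°, groundspeed 174.7 kt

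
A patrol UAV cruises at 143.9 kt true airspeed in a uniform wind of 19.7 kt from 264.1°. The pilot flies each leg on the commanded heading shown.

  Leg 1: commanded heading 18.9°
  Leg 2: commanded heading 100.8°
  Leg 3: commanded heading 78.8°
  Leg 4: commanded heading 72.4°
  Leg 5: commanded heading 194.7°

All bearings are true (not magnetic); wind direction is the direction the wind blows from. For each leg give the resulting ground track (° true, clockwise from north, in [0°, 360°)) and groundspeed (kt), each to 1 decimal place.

Leg 1: track=25.6°, groundspeed=153.2 kt
Leg 2: track=98.8°, groundspeed=162.9 kt
Leg 3: track=79.4°, groundspeed=163.5 kt
Leg 4: track=73.8°, groundspeed=163.2 kt
Leg 5: track=187.0°, groundspeed=138.2 kt

Leg 1: heading 18.9°; drift +6.7° → track 25.6°, groundspeed 153.2 kt
Leg 2: heading 100.8°; drift -2.0° → track 98.8°, groundspeed 162.9 kt
Leg 3: heading 78.8°; drift +0.6° → track 79.4°, groundspeed 163.5 kt
Leg 4: heading 72.4°; drift +1.4° → track 73.8°, groundspeed 163.2 kt
Leg 5: heading 194.7°; drift -7.7° → track 187.0°, groundspeed 138.2 kt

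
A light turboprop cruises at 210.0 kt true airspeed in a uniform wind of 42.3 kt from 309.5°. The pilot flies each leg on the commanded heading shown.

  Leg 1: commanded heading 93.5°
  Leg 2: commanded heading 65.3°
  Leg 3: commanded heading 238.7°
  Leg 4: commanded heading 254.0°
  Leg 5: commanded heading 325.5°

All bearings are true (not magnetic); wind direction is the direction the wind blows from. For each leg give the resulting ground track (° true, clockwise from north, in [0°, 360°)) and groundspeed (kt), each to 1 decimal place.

Leg 1: track=99.3°, groundspeed=245.5 kt
Leg 2: track=74.8°, groundspeed=231.6 kt
Leg 3: track=227.2°, groundspeed=200.1 kt
Leg 4: track=243.4°, groundspeed=189.3 kt
Leg 5: track=329.4°, groundspeed=169.7 kt

Leg 1: heading 93.5°; drift +5.8° → track 99.3°, groundspeed 245.5 kt
Leg 2: heading 65.3°; drift +9.5° → track 74.8°, groundspeed 231.6 kt
Leg 3: heading 238.7°; drift -11.5° → track 227.2°, groundspeed 200.1 kt
Leg 4: heading 254.0°; drift -10.6° → track 243.4°, groundspeed 189.3 kt
Leg 5: heading 325.5°; drift +3.9° → track 329.4°, groundspeed 169.7 kt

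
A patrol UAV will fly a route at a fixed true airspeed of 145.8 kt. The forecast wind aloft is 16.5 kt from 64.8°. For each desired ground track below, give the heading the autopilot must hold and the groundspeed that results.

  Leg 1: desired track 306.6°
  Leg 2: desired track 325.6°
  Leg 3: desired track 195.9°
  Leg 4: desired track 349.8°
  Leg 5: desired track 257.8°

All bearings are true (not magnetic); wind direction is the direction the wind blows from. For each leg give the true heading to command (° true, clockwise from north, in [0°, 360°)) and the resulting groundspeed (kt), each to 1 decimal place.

Leg 1: desired track 306.6°; wind correction +5.7° → command heading 312.3°, groundspeed 152.9 kt
Leg 2: desired track 325.6°; wind correction +6.4° → command heading 332.0°, groundspeed 147.5 kt
Leg 3: desired track 195.9°; wind correction -4.9° → command heading 191.0°, groundspeed 156.1 kt
Leg 4: desired track 349.8°; wind correction +6.3° → command heading 356.1°, groundspeed 140.7 kt
Leg 5: desired track 257.8°; wind correction +1.5° → command heading 259.3°, groundspeed 161.8 kt

Leg 1: heading=312.3°, groundspeed=152.9 kt
Leg 2: heading=332.0°, groundspeed=147.5 kt
Leg 3: heading=191.0°, groundspeed=156.1 kt
Leg 4: heading=356.1°, groundspeed=140.7 kt
Leg 5: heading=259.3°, groundspeed=161.8 kt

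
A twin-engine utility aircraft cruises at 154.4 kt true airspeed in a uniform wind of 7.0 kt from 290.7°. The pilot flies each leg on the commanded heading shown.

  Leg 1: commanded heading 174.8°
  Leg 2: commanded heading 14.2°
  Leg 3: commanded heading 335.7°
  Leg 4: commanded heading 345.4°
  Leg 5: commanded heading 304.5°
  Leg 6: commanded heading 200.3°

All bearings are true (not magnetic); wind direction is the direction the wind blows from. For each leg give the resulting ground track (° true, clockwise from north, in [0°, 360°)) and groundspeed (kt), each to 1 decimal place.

Leg 1: track=172.5°, groundspeed=157.6 kt
Leg 2: track=16.8°, groundspeed=153.8 kt
Leg 3: track=337.6°, groundspeed=149.5 kt
Leg 4: track=347.6°, groundspeed=150.5 kt
Leg 5: track=305.1°, groundspeed=147.6 kt
Leg 6: track=197.7°, groundspeed=154.6 kt

Leg 1: heading 174.8°; drift -2.3° → track 172.5°, groundspeed 157.6 kt
Leg 2: heading 14.2°; drift +2.6° → track 16.8°, groundspeed 153.8 kt
Leg 3: heading 335.7°; drift +1.9° → track 337.6°, groundspeed 149.5 kt
Leg 4: heading 345.4°; drift +2.2° → track 347.6°, groundspeed 150.5 kt
Leg 5: heading 304.5°; drift +0.6° → track 305.1°, groundspeed 147.6 kt
Leg 6: heading 200.3°; drift -2.6° → track 197.7°, groundspeed 154.6 kt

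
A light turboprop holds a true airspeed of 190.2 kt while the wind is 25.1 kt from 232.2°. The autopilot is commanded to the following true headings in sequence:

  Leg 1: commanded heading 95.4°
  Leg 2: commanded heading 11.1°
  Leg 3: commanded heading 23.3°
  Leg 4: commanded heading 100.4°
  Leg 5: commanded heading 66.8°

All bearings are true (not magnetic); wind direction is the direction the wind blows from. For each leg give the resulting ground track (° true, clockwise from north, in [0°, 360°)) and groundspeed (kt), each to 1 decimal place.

Leg 1: heading 95.4°; drift -4.7° → track 90.7°, groundspeed 209.2 kt
Leg 2: heading 11.1°; drift +4.5° → track 15.6°, groundspeed 209.8 kt
Leg 3: heading 23.3°; drift +3.3° → track 26.6°, groundspeed 212.5 kt
Leg 4: heading 100.4°; drift -5.2° → track 95.2°, groundspeed 207.8 kt
Leg 5: heading 66.8°; drift -1.7° → track 65.1°, groundspeed 214.6 kt

Leg 1: track=90.7°, groundspeed=209.2 kt
Leg 2: track=15.6°, groundspeed=209.8 kt
Leg 3: track=26.6°, groundspeed=212.5 kt
Leg 4: track=95.2°, groundspeed=207.8 kt
Leg 5: track=65.1°, groundspeed=214.6 kt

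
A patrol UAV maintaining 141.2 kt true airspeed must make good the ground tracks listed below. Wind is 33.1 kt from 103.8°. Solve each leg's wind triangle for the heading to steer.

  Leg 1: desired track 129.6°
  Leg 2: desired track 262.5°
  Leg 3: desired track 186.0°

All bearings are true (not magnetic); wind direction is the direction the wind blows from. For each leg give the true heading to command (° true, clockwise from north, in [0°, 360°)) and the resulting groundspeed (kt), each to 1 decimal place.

Leg 1: desired track 129.6°; wind correction -5.9° → command heading 123.7°, groundspeed 110.7 kt
Leg 2: desired track 262.5°; wind correction -4.9° → command heading 257.6°, groundspeed 171.5 kt
Leg 3: desired track 186.0°; wind correction -13.4° → command heading 172.6°, groundspeed 132.8 kt

Leg 1: heading=123.7°, groundspeed=110.7 kt
Leg 2: heading=257.6°, groundspeed=171.5 kt
Leg 3: heading=172.6°, groundspeed=132.8 kt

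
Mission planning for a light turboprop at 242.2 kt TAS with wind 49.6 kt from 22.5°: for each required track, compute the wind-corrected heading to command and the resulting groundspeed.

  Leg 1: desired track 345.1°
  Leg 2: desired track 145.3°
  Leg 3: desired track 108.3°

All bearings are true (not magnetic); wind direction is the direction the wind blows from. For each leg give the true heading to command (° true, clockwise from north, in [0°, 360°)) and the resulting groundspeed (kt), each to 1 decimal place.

Leg 1: desired track 345.1°; wind correction +7.1° → command heading 352.2°, groundspeed 200.9 kt
Leg 2: desired track 145.3°; wind correction -9.9° → command heading 135.4°, groundspeed 265.5 kt
Leg 3: desired track 108.3°; wind correction -11.8° → command heading 96.5°, groundspeed 233.5 kt

Leg 1: heading=352.2°, groundspeed=200.9 kt
Leg 2: heading=135.4°, groundspeed=265.5 kt
Leg 3: heading=96.5°, groundspeed=233.5 kt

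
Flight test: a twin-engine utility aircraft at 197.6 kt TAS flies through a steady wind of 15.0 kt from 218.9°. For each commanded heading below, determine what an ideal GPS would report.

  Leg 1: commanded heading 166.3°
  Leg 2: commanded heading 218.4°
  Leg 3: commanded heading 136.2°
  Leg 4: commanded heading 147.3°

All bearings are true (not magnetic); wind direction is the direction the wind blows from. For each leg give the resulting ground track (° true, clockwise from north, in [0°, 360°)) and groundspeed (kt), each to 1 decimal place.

Leg 1: track=162.7°, groundspeed=188.9 kt
Leg 2: track=218.4°, groundspeed=182.6 kt
Leg 3: track=131.9°, groundspeed=196.3 kt
Leg 4: track=143.1°, groundspeed=193.4 kt

Leg 1: heading 166.3°; drift -3.6° → track 162.7°, groundspeed 188.9 kt
Leg 2: heading 218.4°; drift +0.0° → track 218.4°, groundspeed 182.6 kt
Leg 3: heading 136.2°; drift -4.3° → track 131.9°, groundspeed 196.3 kt
Leg 4: heading 147.3°; drift -4.2° → track 143.1°, groundspeed 193.4 kt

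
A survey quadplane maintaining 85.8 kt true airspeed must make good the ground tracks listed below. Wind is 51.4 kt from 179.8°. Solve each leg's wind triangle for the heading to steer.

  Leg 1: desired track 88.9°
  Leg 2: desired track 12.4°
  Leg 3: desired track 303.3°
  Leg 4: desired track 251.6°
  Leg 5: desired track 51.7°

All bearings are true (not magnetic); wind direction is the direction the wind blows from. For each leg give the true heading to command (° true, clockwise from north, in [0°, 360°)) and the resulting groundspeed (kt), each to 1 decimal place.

Leg 1: desired track 88.9°; wind correction +36.8° → command heading 125.7°, groundspeed 69.5 kt
Leg 2: desired track 12.4°; wind correction +7.5° → command heading 19.9°, groundspeed 135.2 kt
Leg 3: desired track 303.3°; wind correction -30.0° → command heading 273.3°, groundspeed 102.7 kt
Leg 4: desired track 251.6°; wind correction -34.7° → command heading 216.9°, groundspeed 54.5 kt
Leg 5: desired track 51.7°; wind correction +28.1° → command heading 79.8°, groundspeed 107.4 kt

Leg 1: heading=125.7°, groundspeed=69.5 kt
Leg 2: heading=19.9°, groundspeed=135.2 kt
Leg 3: heading=273.3°, groundspeed=102.7 kt
Leg 4: heading=216.9°, groundspeed=54.5 kt
Leg 5: heading=79.8°, groundspeed=107.4 kt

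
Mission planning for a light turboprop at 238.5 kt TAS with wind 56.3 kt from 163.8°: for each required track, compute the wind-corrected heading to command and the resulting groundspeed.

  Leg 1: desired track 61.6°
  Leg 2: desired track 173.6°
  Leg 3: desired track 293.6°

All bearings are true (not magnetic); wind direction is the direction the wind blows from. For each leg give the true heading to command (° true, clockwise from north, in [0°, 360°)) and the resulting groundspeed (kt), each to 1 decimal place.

Leg 1: desired track 61.6°; wind correction +13.3° → command heading 74.9°, groundspeed 244.0 kt
Leg 2: desired track 173.6°; wind correction -2.3° → command heading 171.3°, groundspeed 182.8 kt
Leg 3: desired track 293.6°; wind correction -10.4° → command heading 283.2°, groundspeed 270.6 kt

Leg 1: heading=74.9°, groundspeed=244.0 kt
Leg 2: heading=171.3°, groundspeed=182.8 kt
Leg 3: heading=283.2°, groundspeed=270.6 kt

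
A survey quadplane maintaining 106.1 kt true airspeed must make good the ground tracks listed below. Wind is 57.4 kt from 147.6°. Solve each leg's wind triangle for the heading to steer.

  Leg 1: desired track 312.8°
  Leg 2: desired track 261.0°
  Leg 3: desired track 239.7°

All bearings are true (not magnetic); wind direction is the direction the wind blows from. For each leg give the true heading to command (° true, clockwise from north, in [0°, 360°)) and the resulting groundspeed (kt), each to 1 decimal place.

Leg 1: heading=304.9°, groundspeed=160.6 kt
Leg 2: heading=231.2°, groundspeed=114.9 kt
Leg 3: heading=207.0°, groundspeed=91.4 kt

Leg 1: desired track 312.8°; wind correction -7.9° → command heading 304.9°, groundspeed 160.6 kt
Leg 2: desired track 261.0°; wind correction -29.8° → command heading 231.2°, groundspeed 114.9 kt
Leg 3: desired track 239.7°; wind correction -32.7° → command heading 207.0°, groundspeed 91.4 kt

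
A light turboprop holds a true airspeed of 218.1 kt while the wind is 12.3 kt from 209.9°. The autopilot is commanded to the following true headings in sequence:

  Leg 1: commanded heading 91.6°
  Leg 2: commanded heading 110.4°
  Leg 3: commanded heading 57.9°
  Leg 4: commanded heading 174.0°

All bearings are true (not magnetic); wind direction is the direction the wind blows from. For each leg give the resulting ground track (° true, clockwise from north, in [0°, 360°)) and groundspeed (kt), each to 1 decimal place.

Leg 1: track=88.8°, groundspeed=224.2 kt
Leg 2: track=107.2°, groundspeed=220.5 kt
Leg 3: track=56.5°, groundspeed=229.0 kt
Leg 4: track=172.0°, groundspeed=208.3 kt

Leg 1: heading 91.6°; drift -2.8° → track 88.8°, groundspeed 224.2 kt
Leg 2: heading 110.4°; drift -3.2° → track 107.2°, groundspeed 220.5 kt
Leg 3: heading 57.9°; drift -1.4° → track 56.5°, groundspeed 229.0 kt
Leg 4: heading 174.0°; drift -2.0° → track 172.0°, groundspeed 208.3 kt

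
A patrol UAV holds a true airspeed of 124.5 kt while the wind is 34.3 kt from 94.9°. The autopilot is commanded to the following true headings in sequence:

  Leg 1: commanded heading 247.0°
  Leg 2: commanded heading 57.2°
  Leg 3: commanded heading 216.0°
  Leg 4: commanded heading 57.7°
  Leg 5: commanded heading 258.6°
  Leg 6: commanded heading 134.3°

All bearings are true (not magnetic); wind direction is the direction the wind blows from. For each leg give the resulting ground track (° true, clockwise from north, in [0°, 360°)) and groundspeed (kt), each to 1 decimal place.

Leg 1: track=252.9°, groundspeed=155.6 kt
Leg 2: track=45.0°, groundspeed=99.6 kt
Leg 3: track=227.7°, groundspeed=145.2 kt
Leg 4: track=45.7°, groundspeed=99.4 kt
Leg 5: track=262.1°, groundspeed=157.7 kt
Leg 6: track=146.8°, groundspeed=100.4 kt

Leg 1: heading 247.0°; drift +5.9° → track 252.9°, groundspeed 155.6 kt
Leg 2: heading 57.2°; drift -12.2° → track 45.0°, groundspeed 99.6 kt
Leg 3: heading 216.0°; drift +11.7° → track 227.7°, groundspeed 145.2 kt
Leg 4: heading 57.7°; drift -12.0° → track 45.7°, groundspeed 99.4 kt
Leg 5: heading 258.6°; drift +3.5° → track 262.1°, groundspeed 157.7 kt
Leg 6: heading 134.3°; drift +12.5° → track 146.8°, groundspeed 100.4 kt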